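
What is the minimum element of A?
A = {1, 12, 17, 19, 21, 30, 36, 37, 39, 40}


Set A = {1, 12, 17, 19, 21, 30, 36, 37, 39, 40}
Elements in ascending order: 1, 12, 17, 19, 21, 30, 36, 37, 39, 40
The smallest element is 1.

1


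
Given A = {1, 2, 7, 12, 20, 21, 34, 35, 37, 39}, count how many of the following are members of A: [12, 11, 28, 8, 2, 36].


Set A = {1, 2, 7, 12, 20, 21, 34, 35, 37, 39}
Candidates: [12, 11, 28, 8, 2, 36]
Check each candidate:
12 ∈ A, 11 ∉ A, 28 ∉ A, 8 ∉ A, 2 ∈ A, 36 ∉ A
Count of candidates in A: 2

2


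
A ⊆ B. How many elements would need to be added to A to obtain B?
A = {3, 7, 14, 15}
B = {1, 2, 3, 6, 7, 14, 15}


Set A = {3, 7, 14, 15}, |A| = 4
Set B = {1, 2, 3, 6, 7, 14, 15}, |B| = 7
Since A ⊆ B: B \ A = {1, 2, 6}
|B| - |A| = 7 - 4 = 3

3


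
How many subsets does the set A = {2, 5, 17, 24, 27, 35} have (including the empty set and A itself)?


Set A = {2, 5, 17, 24, 27, 35}
|A| = 6
The power set P(A) contains all subsets of A.
|P(A)| = 2^|A| = 2^6 = 64

64


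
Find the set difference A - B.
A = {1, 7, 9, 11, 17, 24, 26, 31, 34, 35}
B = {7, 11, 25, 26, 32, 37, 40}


Set A = {1, 7, 9, 11, 17, 24, 26, 31, 34, 35}
Set B = {7, 11, 25, 26, 32, 37, 40}
A \ B includes elements in A that are not in B.
Check each element of A:
1 (not in B, keep), 7 (in B, remove), 9 (not in B, keep), 11 (in B, remove), 17 (not in B, keep), 24 (not in B, keep), 26 (in B, remove), 31 (not in B, keep), 34 (not in B, keep), 35 (not in B, keep)
A \ B = {1, 9, 17, 24, 31, 34, 35}

{1, 9, 17, 24, 31, 34, 35}


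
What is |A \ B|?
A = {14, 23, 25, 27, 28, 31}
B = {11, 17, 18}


Set A = {14, 23, 25, 27, 28, 31}
Set B = {11, 17, 18}
A \ B = {14, 23, 25, 27, 28, 31}
|A \ B| = 6

6


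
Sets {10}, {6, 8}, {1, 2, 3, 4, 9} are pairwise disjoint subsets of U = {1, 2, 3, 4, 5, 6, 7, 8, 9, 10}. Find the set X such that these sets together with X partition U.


U = {1, 2, 3, 4, 5, 6, 7, 8, 9, 10}
Shown blocks: {10}, {6, 8}, {1, 2, 3, 4, 9}
A partition's blocks are pairwise disjoint and cover U, so the missing block = U \ (union of shown blocks).
Union of shown blocks: {1, 2, 3, 4, 6, 8, 9, 10}
Missing block = U \ (union) = {5, 7}

{5, 7}


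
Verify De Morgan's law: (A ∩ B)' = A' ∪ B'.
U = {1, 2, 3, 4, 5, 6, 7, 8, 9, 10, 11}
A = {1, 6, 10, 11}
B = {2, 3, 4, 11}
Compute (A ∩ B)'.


U = {1, 2, 3, 4, 5, 6, 7, 8, 9, 10, 11}
A = {1, 6, 10, 11}, B = {2, 3, 4, 11}
A ∩ B = {11}
(A ∩ B)' = U \ (A ∩ B) = {1, 2, 3, 4, 5, 6, 7, 8, 9, 10}
Verification via A' ∪ B': A' = {2, 3, 4, 5, 7, 8, 9}, B' = {1, 5, 6, 7, 8, 9, 10}
A' ∪ B' = {1, 2, 3, 4, 5, 6, 7, 8, 9, 10} ✓

{1, 2, 3, 4, 5, 6, 7, 8, 9, 10}


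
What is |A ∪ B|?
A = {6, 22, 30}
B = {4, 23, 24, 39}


Set A = {6, 22, 30}, |A| = 3
Set B = {4, 23, 24, 39}, |B| = 4
A ∩ B = {}, |A ∩ B| = 0
|A ∪ B| = |A| + |B| - |A ∩ B| = 3 + 4 - 0 = 7

7


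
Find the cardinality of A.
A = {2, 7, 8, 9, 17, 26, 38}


Set A = {2, 7, 8, 9, 17, 26, 38}
Listing elements: 2, 7, 8, 9, 17, 26, 38
Counting: 7 elements
|A| = 7

7


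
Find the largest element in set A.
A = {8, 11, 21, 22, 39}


Set A = {8, 11, 21, 22, 39}
Elements in ascending order: 8, 11, 21, 22, 39
The largest element is 39.

39


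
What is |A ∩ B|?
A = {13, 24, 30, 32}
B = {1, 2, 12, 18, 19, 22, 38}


Set A = {13, 24, 30, 32}
Set B = {1, 2, 12, 18, 19, 22, 38}
A ∩ B = {}
|A ∩ B| = 0

0


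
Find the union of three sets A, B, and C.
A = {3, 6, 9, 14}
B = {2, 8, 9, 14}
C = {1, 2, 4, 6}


Set A = {3, 6, 9, 14}
Set B = {2, 8, 9, 14}
Set C = {1, 2, 4, 6}
First, A ∪ B = {2, 3, 6, 8, 9, 14}
Then, (A ∪ B) ∪ C = {1, 2, 3, 4, 6, 8, 9, 14}

{1, 2, 3, 4, 6, 8, 9, 14}


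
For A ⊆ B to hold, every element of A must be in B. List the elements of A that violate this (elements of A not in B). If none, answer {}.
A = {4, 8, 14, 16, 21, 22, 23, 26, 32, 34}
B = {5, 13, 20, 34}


Set A = {4, 8, 14, 16, 21, 22, 23, 26, 32, 34}
Set B = {5, 13, 20, 34}
Check each element of A against B:
4 ∉ B (include), 8 ∉ B (include), 14 ∉ B (include), 16 ∉ B (include), 21 ∉ B (include), 22 ∉ B (include), 23 ∉ B (include), 26 ∉ B (include), 32 ∉ B (include), 34 ∈ B
Elements of A not in B: {4, 8, 14, 16, 21, 22, 23, 26, 32}

{4, 8, 14, 16, 21, 22, 23, 26, 32}


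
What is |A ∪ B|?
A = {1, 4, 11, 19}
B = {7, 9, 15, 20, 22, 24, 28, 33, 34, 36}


Set A = {1, 4, 11, 19}, |A| = 4
Set B = {7, 9, 15, 20, 22, 24, 28, 33, 34, 36}, |B| = 10
A ∩ B = {}, |A ∩ B| = 0
|A ∪ B| = |A| + |B| - |A ∩ B| = 4 + 10 - 0 = 14

14


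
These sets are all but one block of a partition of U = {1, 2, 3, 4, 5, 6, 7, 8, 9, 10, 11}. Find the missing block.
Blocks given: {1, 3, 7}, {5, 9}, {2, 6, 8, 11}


U = {1, 2, 3, 4, 5, 6, 7, 8, 9, 10, 11}
Shown blocks: {1, 3, 7}, {5, 9}, {2, 6, 8, 11}
A partition's blocks are pairwise disjoint and cover U, so the missing block = U \ (union of shown blocks).
Union of shown blocks: {1, 2, 3, 5, 6, 7, 8, 9, 11}
Missing block = U \ (union) = {4, 10}

{4, 10}


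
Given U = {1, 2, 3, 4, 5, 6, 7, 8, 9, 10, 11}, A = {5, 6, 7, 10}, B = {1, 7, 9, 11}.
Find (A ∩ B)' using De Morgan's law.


U = {1, 2, 3, 4, 5, 6, 7, 8, 9, 10, 11}
A = {5, 6, 7, 10}, B = {1, 7, 9, 11}
A ∩ B = {7}
(A ∩ B)' = U \ (A ∩ B) = {1, 2, 3, 4, 5, 6, 8, 9, 10, 11}
Verification via A' ∪ B': A' = {1, 2, 3, 4, 8, 9, 11}, B' = {2, 3, 4, 5, 6, 8, 10}
A' ∪ B' = {1, 2, 3, 4, 5, 6, 8, 9, 10, 11} ✓

{1, 2, 3, 4, 5, 6, 8, 9, 10, 11}


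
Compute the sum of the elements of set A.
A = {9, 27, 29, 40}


Set A = {9, 27, 29, 40}
Sum = 9 + 27 + 29 + 40 = 105

105


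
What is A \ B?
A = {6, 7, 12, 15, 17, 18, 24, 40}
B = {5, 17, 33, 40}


Set A = {6, 7, 12, 15, 17, 18, 24, 40}
Set B = {5, 17, 33, 40}
A \ B includes elements in A that are not in B.
Check each element of A:
6 (not in B, keep), 7 (not in B, keep), 12 (not in B, keep), 15 (not in B, keep), 17 (in B, remove), 18 (not in B, keep), 24 (not in B, keep), 40 (in B, remove)
A \ B = {6, 7, 12, 15, 18, 24}

{6, 7, 12, 15, 18, 24}


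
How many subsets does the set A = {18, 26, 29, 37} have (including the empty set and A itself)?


Set A = {18, 26, 29, 37}
|A| = 4
The power set P(A) contains all subsets of A.
|P(A)| = 2^|A| = 2^4 = 16

16


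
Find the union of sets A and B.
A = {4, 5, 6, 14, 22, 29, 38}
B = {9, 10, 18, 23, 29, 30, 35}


Set A = {4, 5, 6, 14, 22, 29, 38}
Set B = {9, 10, 18, 23, 29, 30, 35}
A ∪ B includes all elements in either set.
Elements from A: {4, 5, 6, 14, 22, 29, 38}
Elements from B not already included: {9, 10, 18, 23, 30, 35}
A ∪ B = {4, 5, 6, 9, 10, 14, 18, 22, 23, 29, 30, 35, 38}

{4, 5, 6, 9, 10, 14, 18, 22, 23, 29, 30, 35, 38}


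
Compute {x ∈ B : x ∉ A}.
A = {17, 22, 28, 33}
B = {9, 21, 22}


Set A = {17, 22, 28, 33}
Set B = {9, 21, 22}
Check each element of B against A:
9 ∉ A (include), 21 ∉ A (include), 22 ∈ A
Elements of B not in A: {9, 21}

{9, 21}


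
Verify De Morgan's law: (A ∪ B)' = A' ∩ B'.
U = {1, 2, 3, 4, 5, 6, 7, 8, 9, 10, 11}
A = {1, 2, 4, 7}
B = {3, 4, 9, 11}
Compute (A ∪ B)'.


U = {1, 2, 3, 4, 5, 6, 7, 8, 9, 10, 11}
A = {1, 2, 4, 7}, B = {3, 4, 9, 11}
A ∪ B = {1, 2, 3, 4, 7, 9, 11}
(A ∪ B)' = U \ (A ∪ B) = {5, 6, 8, 10}
Verification via A' ∩ B': A' = {3, 5, 6, 8, 9, 10, 11}, B' = {1, 2, 5, 6, 7, 8, 10}
A' ∩ B' = {5, 6, 8, 10} ✓

{5, 6, 8, 10}


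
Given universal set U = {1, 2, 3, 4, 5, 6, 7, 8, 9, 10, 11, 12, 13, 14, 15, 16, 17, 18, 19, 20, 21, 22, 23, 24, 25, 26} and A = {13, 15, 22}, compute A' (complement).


Universal set U = {1, 2, 3, 4, 5, 6, 7, 8, 9, 10, 11, 12, 13, 14, 15, 16, 17, 18, 19, 20, 21, 22, 23, 24, 25, 26}
Set A = {13, 15, 22}
A' = U \ A = elements in U but not in A
Checking each element of U:
1 (not in A, include), 2 (not in A, include), 3 (not in A, include), 4 (not in A, include), 5 (not in A, include), 6 (not in A, include), 7 (not in A, include), 8 (not in A, include), 9 (not in A, include), 10 (not in A, include), 11 (not in A, include), 12 (not in A, include), 13 (in A, exclude), 14 (not in A, include), 15 (in A, exclude), 16 (not in A, include), 17 (not in A, include), 18 (not in A, include), 19 (not in A, include), 20 (not in A, include), 21 (not in A, include), 22 (in A, exclude), 23 (not in A, include), 24 (not in A, include), 25 (not in A, include), 26 (not in A, include)
A' = {1, 2, 3, 4, 5, 6, 7, 8, 9, 10, 11, 12, 14, 16, 17, 18, 19, 20, 21, 23, 24, 25, 26}

{1, 2, 3, 4, 5, 6, 7, 8, 9, 10, 11, 12, 14, 16, 17, 18, 19, 20, 21, 23, 24, 25, 26}


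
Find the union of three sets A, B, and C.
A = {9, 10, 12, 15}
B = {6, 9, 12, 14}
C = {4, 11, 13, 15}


Set A = {9, 10, 12, 15}
Set B = {6, 9, 12, 14}
Set C = {4, 11, 13, 15}
First, A ∪ B = {6, 9, 10, 12, 14, 15}
Then, (A ∪ B) ∪ C = {4, 6, 9, 10, 11, 12, 13, 14, 15}

{4, 6, 9, 10, 11, 12, 13, 14, 15}


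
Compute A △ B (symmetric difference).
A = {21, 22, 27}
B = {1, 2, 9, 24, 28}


Set A = {21, 22, 27}
Set B = {1, 2, 9, 24, 28}
A △ B = (A \ B) ∪ (B \ A)
Elements in A but not B: {21, 22, 27}
Elements in B but not A: {1, 2, 9, 24, 28}
A △ B = {1, 2, 9, 21, 22, 24, 27, 28}

{1, 2, 9, 21, 22, 24, 27, 28}


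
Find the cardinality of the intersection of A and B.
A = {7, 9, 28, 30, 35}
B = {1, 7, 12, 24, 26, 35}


Set A = {7, 9, 28, 30, 35}
Set B = {1, 7, 12, 24, 26, 35}
A ∩ B = {7, 35}
|A ∩ B| = 2

2


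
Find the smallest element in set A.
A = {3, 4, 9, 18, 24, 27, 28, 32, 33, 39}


Set A = {3, 4, 9, 18, 24, 27, 28, 32, 33, 39}
Elements in ascending order: 3, 4, 9, 18, 24, 27, 28, 32, 33, 39
The smallest element is 3.

3


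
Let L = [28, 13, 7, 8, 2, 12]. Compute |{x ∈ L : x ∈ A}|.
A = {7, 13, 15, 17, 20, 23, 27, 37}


Set A = {7, 13, 15, 17, 20, 23, 27, 37}
Candidates: [28, 13, 7, 8, 2, 12]
Check each candidate:
28 ∉ A, 13 ∈ A, 7 ∈ A, 8 ∉ A, 2 ∉ A, 12 ∉ A
Count of candidates in A: 2

2


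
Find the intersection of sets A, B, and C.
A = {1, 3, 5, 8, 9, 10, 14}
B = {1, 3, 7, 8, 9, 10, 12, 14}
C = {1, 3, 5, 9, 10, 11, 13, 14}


Set A = {1, 3, 5, 8, 9, 10, 14}
Set B = {1, 3, 7, 8, 9, 10, 12, 14}
Set C = {1, 3, 5, 9, 10, 11, 13, 14}
First, A ∩ B = {1, 3, 8, 9, 10, 14}
Then, (A ∩ B) ∩ C = {1, 3, 9, 10, 14}

{1, 3, 9, 10, 14}


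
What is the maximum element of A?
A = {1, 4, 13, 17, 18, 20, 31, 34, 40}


Set A = {1, 4, 13, 17, 18, 20, 31, 34, 40}
Elements in ascending order: 1, 4, 13, 17, 18, 20, 31, 34, 40
The largest element is 40.

40


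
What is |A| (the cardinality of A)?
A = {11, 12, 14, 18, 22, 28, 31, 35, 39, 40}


Set A = {11, 12, 14, 18, 22, 28, 31, 35, 39, 40}
Listing elements: 11, 12, 14, 18, 22, 28, 31, 35, 39, 40
Counting: 10 elements
|A| = 10

10


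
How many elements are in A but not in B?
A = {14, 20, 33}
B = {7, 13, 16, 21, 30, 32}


Set A = {14, 20, 33}
Set B = {7, 13, 16, 21, 30, 32}
A \ B = {14, 20, 33}
|A \ B| = 3

3


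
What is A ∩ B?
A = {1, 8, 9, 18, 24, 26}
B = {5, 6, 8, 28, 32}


Set A = {1, 8, 9, 18, 24, 26}
Set B = {5, 6, 8, 28, 32}
A ∩ B includes only elements in both sets.
Check each element of A against B:
1 ✗, 8 ✓, 9 ✗, 18 ✗, 24 ✗, 26 ✗
A ∩ B = {8}

{8}


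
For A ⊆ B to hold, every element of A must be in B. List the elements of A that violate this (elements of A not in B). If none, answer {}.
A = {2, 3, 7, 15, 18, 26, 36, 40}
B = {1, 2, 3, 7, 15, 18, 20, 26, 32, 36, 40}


Set A = {2, 3, 7, 15, 18, 26, 36, 40}
Set B = {1, 2, 3, 7, 15, 18, 20, 26, 32, 36, 40}
Check each element of A against B:
2 ∈ B, 3 ∈ B, 7 ∈ B, 15 ∈ B, 18 ∈ B, 26 ∈ B, 36 ∈ B, 40 ∈ B
Elements of A not in B: {}

{}


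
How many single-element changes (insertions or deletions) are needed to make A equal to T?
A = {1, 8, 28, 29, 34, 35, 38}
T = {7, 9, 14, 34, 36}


Set A = {1, 8, 28, 29, 34, 35, 38}
Set T = {7, 9, 14, 34, 36}
Elements to remove from A (in A, not in T): {1, 8, 28, 29, 35, 38} → 6 removals
Elements to add to A (in T, not in A): {7, 9, 14, 36} → 4 additions
Total edits = 6 + 4 = 10

10


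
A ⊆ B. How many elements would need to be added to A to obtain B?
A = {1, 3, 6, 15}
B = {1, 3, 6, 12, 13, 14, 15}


Set A = {1, 3, 6, 15}, |A| = 4
Set B = {1, 3, 6, 12, 13, 14, 15}, |B| = 7
Since A ⊆ B: B \ A = {12, 13, 14}
|B| - |A| = 7 - 4 = 3

3


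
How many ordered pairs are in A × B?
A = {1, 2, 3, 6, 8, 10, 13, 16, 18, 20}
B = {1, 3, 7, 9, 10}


Set A = {1, 2, 3, 6, 8, 10, 13, 16, 18, 20} has 10 elements.
Set B = {1, 3, 7, 9, 10} has 5 elements.
|A × B| = |A| × |B| = 10 × 5 = 50

50


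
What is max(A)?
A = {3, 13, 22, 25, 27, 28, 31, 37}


Set A = {3, 13, 22, 25, 27, 28, 31, 37}
Elements in ascending order: 3, 13, 22, 25, 27, 28, 31, 37
The largest element is 37.

37


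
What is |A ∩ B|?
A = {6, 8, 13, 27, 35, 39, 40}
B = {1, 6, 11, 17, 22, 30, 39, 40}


Set A = {6, 8, 13, 27, 35, 39, 40}
Set B = {1, 6, 11, 17, 22, 30, 39, 40}
A ∩ B = {6, 39, 40}
|A ∩ B| = 3

3


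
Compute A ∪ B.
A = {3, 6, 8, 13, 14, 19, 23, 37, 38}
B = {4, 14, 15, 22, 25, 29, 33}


Set A = {3, 6, 8, 13, 14, 19, 23, 37, 38}
Set B = {4, 14, 15, 22, 25, 29, 33}
A ∪ B includes all elements in either set.
Elements from A: {3, 6, 8, 13, 14, 19, 23, 37, 38}
Elements from B not already included: {4, 15, 22, 25, 29, 33}
A ∪ B = {3, 4, 6, 8, 13, 14, 15, 19, 22, 23, 25, 29, 33, 37, 38}

{3, 4, 6, 8, 13, 14, 15, 19, 22, 23, 25, 29, 33, 37, 38}


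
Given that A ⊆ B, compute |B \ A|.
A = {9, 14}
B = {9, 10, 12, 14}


Set A = {9, 14}, |A| = 2
Set B = {9, 10, 12, 14}, |B| = 4
Since A ⊆ B: B \ A = {10, 12}
|B| - |A| = 4 - 2 = 2

2


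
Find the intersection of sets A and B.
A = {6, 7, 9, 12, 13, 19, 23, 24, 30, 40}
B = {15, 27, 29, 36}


Set A = {6, 7, 9, 12, 13, 19, 23, 24, 30, 40}
Set B = {15, 27, 29, 36}
A ∩ B includes only elements in both sets.
Check each element of A against B:
6 ✗, 7 ✗, 9 ✗, 12 ✗, 13 ✗, 19 ✗, 23 ✗, 24 ✗, 30 ✗, 40 ✗
A ∩ B = {}

{}


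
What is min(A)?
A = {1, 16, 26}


Set A = {1, 16, 26}
Elements in ascending order: 1, 16, 26
The smallest element is 1.

1


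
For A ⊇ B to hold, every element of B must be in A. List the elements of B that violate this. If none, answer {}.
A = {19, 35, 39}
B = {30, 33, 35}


Set A = {19, 35, 39}
Set B = {30, 33, 35}
Check each element of B against A:
30 ∉ A (include), 33 ∉ A (include), 35 ∈ A
Elements of B not in A: {30, 33}

{30, 33}


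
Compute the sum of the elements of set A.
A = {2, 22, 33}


Set A = {2, 22, 33}
Sum = 2 + 22 + 33 = 57

57


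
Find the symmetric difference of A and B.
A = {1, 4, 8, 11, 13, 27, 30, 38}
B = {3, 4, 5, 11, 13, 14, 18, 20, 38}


Set A = {1, 4, 8, 11, 13, 27, 30, 38}
Set B = {3, 4, 5, 11, 13, 14, 18, 20, 38}
A △ B = (A \ B) ∪ (B \ A)
Elements in A but not B: {1, 8, 27, 30}
Elements in B but not A: {3, 5, 14, 18, 20}
A △ B = {1, 3, 5, 8, 14, 18, 20, 27, 30}

{1, 3, 5, 8, 14, 18, 20, 27, 30}


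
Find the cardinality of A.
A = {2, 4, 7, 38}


Set A = {2, 4, 7, 38}
Listing elements: 2, 4, 7, 38
Counting: 4 elements
|A| = 4

4


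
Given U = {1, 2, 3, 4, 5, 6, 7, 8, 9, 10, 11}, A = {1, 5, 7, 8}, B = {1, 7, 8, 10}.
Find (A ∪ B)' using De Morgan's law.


U = {1, 2, 3, 4, 5, 6, 7, 8, 9, 10, 11}
A = {1, 5, 7, 8}, B = {1, 7, 8, 10}
A ∪ B = {1, 5, 7, 8, 10}
(A ∪ B)' = U \ (A ∪ B) = {2, 3, 4, 6, 9, 11}
Verification via A' ∩ B': A' = {2, 3, 4, 6, 9, 10, 11}, B' = {2, 3, 4, 5, 6, 9, 11}
A' ∩ B' = {2, 3, 4, 6, 9, 11} ✓

{2, 3, 4, 6, 9, 11}


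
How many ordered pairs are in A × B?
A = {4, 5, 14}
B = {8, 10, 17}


Set A = {4, 5, 14} has 3 elements.
Set B = {8, 10, 17} has 3 elements.
|A × B| = |A| × |B| = 3 × 3 = 9

9


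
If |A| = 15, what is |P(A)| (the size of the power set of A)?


The set has 15 elements.
The power set contains all possible subsets.
|P(A)| = 2^|A| = 2^15 = 32768

32768


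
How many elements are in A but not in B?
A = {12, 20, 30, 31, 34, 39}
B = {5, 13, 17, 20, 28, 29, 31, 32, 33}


Set A = {12, 20, 30, 31, 34, 39}
Set B = {5, 13, 17, 20, 28, 29, 31, 32, 33}
A \ B = {12, 30, 34, 39}
|A \ B| = 4

4


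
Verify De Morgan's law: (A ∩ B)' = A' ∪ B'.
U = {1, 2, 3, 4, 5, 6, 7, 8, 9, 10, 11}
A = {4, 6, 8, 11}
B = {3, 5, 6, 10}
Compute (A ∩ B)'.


U = {1, 2, 3, 4, 5, 6, 7, 8, 9, 10, 11}
A = {4, 6, 8, 11}, B = {3, 5, 6, 10}
A ∩ B = {6}
(A ∩ B)' = U \ (A ∩ B) = {1, 2, 3, 4, 5, 7, 8, 9, 10, 11}
Verification via A' ∪ B': A' = {1, 2, 3, 5, 7, 9, 10}, B' = {1, 2, 4, 7, 8, 9, 11}
A' ∪ B' = {1, 2, 3, 4, 5, 7, 8, 9, 10, 11} ✓

{1, 2, 3, 4, 5, 7, 8, 9, 10, 11}


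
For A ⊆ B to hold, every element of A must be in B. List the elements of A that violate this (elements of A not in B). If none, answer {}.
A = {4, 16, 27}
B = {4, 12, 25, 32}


Set A = {4, 16, 27}
Set B = {4, 12, 25, 32}
Check each element of A against B:
4 ∈ B, 16 ∉ B (include), 27 ∉ B (include)
Elements of A not in B: {16, 27}

{16, 27}


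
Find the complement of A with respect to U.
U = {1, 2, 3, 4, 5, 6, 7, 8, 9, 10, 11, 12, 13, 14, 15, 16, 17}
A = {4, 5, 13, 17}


Universal set U = {1, 2, 3, 4, 5, 6, 7, 8, 9, 10, 11, 12, 13, 14, 15, 16, 17}
Set A = {4, 5, 13, 17}
A' = U \ A = elements in U but not in A
Checking each element of U:
1 (not in A, include), 2 (not in A, include), 3 (not in A, include), 4 (in A, exclude), 5 (in A, exclude), 6 (not in A, include), 7 (not in A, include), 8 (not in A, include), 9 (not in A, include), 10 (not in A, include), 11 (not in A, include), 12 (not in A, include), 13 (in A, exclude), 14 (not in A, include), 15 (not in A, include), 16 (not in A, include), 17 (in A, exclude)
A' = {1, 2, 3, 6, 7, 8, 9, 10, 11, 12, 14, 15, 16}

{1, 2, 3, 6, 7, 8, 9, 10, 11, 12, 14, 15, 16}


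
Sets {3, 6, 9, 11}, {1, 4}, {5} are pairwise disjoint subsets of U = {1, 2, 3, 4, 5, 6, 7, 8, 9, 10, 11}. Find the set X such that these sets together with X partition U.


U = {1, 2, 3, 4, 5, 6, 7, 8, 9, 10, 11}
Shown blocks: {3, 6, 9, 11}, {1, 4}, {5}
A partition's blocks are pairwise disjoint and cover U, so the missing block = U \ (union of shown blocks).
Union of shown blocks: {1, 3, 4, 5, 6, 9, 11}
Missing block = U \ (union) = {2, 7, 8, 10}

{2, 7, 8, 10}


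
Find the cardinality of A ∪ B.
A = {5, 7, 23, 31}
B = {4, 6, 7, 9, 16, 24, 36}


Set A = {5, 7, 23, 31}, |A| = 4
Set B = {4, 6, 7, 9, 16, 24, 36}, |B| = 7
A ∩ B = {7}, |A ∩ B| = 1
|A ∪ B| = |A| + |B| - |A ∩ B| = 4 + 7 - 1 = 10

10


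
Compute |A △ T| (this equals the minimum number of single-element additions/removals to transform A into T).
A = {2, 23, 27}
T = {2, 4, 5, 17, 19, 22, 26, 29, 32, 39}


Set A = {2, 23, 27}
Set T = {2, 4, 5, 17, 19, 22, 26, 29, 32, 39}
Elements to remove from A (in A, not in T): {23, 27} → 2 removals
Elements to add to A (in T, not in A): {4, 5, 17, 19, 22, 26, 29, 32, 39} → 9 additions
Total edits = 2 + 9 = 11

11


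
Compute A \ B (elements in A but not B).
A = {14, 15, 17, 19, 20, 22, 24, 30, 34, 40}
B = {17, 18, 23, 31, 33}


Set A = {14, 15, 17, 19, 20, 22, 24, 30, 34, 40}
Set B = {17, 18, 23, 31, 33}
A \ B includes elements in A that are not in B.
Check each element of A:
14 (not in B, keep), 15 (not in B, keep), 17 (in B, remove), 19 (not in B, keep), 20 (not in B, keep), 22 (not in B, keep), 24 (not in B, keep), 30 (not in B, keep), 34 (not in B, keep), 40 (not in B, keep)
A \ B = {14, 15, 19, 20, 22, 24, 30, 34, 40}

{14, 15, 19, 20, 22, 24, 30, 34, 40}


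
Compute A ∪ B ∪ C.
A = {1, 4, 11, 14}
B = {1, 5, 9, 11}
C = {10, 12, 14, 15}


Set A = {1, 4, 11, 14}
Set B = {1, 5, 9, 11}
Set C = {10, 12, 14, 15}
First, A ∪ B = {1, 4, 5, 9, 11, 14}
Then, (A ∪ B) ∪ C = {1, 4, 5, 9, 10, 11, 12, 14, 15}

{1, 4, 5, 9, 10, 11, 12, 14, 15}


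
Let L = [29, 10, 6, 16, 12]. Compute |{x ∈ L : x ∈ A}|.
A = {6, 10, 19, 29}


Set A = {6, 10, 19, 29}
Candidates: [29, 10, 6, 16, 12]
Check each candidate:
29 ∈ A, 10 ∈ A, 6 ∈ A, 16 ∉ A, 12 ∉ A
Count of candidates in A: 3

3


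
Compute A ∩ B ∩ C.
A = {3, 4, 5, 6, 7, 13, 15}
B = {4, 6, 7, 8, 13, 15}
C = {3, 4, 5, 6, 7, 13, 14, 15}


Set A = {3, 4, 5, 6, 7, 13, 15}
Set B = {4, 6, 7, 8, 13, 15}
Set C = {3, 4, 5, 6, 7, 13, 14, 15}
First, A ∩ B = {4, 6, 7, 13, 15}
Then, (A ∩ B) ∩ C = {4, 6, 7, 13, 15}

{4, 6, 7, 13, 15}


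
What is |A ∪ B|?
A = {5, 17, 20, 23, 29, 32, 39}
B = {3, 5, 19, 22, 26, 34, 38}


Set A = {5, 17, 20, 23, 29, 32, 39}, |A| = 7
Set B = {3, 5, 19, 22, 26, 34, 38}, |B| = 7
A ∩ B = {5}, |A ∩ B| = 1
|A ∪ B| = |A| + |B| - |A ∩ B| = 7 + 7 - 1 = 13

13


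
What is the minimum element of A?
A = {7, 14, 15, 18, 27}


Set A = {7, 14, 15, 18, 27}
Elements in ascending order: 7, 14, 15, 18, 27
The smallest element is 7.

7


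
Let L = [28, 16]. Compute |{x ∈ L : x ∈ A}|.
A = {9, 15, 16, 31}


Set A = {9, 15, 16, 31}
Candidates: [28, 16]
Check each candidate:
28 ∉ A, 16 ∈ A
Count of candidates in A: 1

1


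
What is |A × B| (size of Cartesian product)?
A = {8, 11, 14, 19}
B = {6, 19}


Set A = {8, 11, 14, 19} has 4 elements.
Set B = {6, 19} has 2 elements.
|A × B| = |A| × |B| = 4 × 2 = 8

8


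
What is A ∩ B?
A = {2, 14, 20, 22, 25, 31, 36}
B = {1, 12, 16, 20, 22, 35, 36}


Set A = {2, 14, 20, 22, 25, 31, 36}
Set B = {1, 12, 16, 20, 22, 35, 36}
A ∩ B includes only elements in both sets.
Check each element of A against B:
2 ✗, 14 ✗, 20 ✓, 22 ✓, 25 ✗, 31 ✗, 36 ✓
A ∩ B = {20, 22, 36}

{20, 22, 36}


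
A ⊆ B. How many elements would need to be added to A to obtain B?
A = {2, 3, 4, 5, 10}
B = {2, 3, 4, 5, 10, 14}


Set A = {2, 3, 4, 5, 10}, |A| = 5
Set B = {2, 3, 4, 5, 10, 14}, |B| = 6
Since A ⊆ B: B \ A = {14}
|B| - |A| = 6 - 5 = 1

1


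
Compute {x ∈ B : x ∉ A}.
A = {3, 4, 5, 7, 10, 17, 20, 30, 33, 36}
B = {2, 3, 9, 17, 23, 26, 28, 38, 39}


Set A = {3, 4, 5, 7, 10, 17, 20, 30, 33, 36}
Set B = {2, 3, 9, 17, 23, 26, 28, 38, 39}
Check each element of B against A:
2 ∉ A (include), 3 ∈ A, 9 ∉ A (include), 17 ∈ A, 23 ∉ A (include), 26 ∉ A (include), 28 ∉ A (include), 38 ∉ A (include), 39 ∉ A (include)
Elements of B not in A: {2, 9, 23, 26, 28, 38, 39}

{2, 9, 23, 26, 28, 38, 39}


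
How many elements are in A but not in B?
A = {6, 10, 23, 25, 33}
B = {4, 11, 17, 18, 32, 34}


Set A = {6, 10, 23, 25, 33}
Set B = {4, 11, 17, 18, 32, 34}
A \ B = {6, 10, 23, 25, 33}
|A \ B| = 5

5


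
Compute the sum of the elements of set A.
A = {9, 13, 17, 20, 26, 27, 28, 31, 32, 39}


Set A = {9, 13, 17, 20, 26, 27, 28, 31, 32, 39}
Sum = 9 + 13 + 17 + 20 + 26 + 27 + 28 + 31 + 32 + 39 = 242

242


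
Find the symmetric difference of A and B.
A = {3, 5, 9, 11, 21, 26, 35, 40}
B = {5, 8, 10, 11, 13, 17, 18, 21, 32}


Set A = {3, 5, 9, 11, 21, 26, 35, 40}
Set B = {5, 8, 10, 11, 13, 17, 18, 21, 32}
A △ B = (A \ B) ∪ (B \ A)
Elements in A but not B: {3, 9, 26, 35, 40}
Elements in B but not A: {8, 10, 13, 17, 18, 32}
A △ B = {3, 8, 9, 10, 13, 17, 18, 26, 32, 35, 40}

{3, 8, 9, 10, 13, 17, 18, 26, 32, 35, 40}


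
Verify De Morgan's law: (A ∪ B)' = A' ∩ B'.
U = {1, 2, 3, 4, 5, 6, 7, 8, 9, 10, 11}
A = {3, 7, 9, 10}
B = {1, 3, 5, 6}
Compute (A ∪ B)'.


U = {1, 2, 3, 4, 5, 6, 7, 8, 9, 10, 11}
A = {3, 7, 9, 10}, B = {1, 3, 5, 6}
A ∪ B = {1, 3, 5, 6, 7, 9, 10}
(A ∪ B)' = U \ (A ∪ B) = {2, 4, 8, 11}
Verification via A' ∩ B': A' = {1, 2, 4, 5, 6, 8, 11}, B' = {2, 4, 7, 8, 9, 10, 11}
A' ∩ B' = {2, 4, 8, 11} ✓

{2, 4, 8, 11}


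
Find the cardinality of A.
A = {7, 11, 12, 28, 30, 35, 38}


Set A = {7, 11, 12, 28, 30, 35, 38}
Listing elements: 7, 11, 12, 28, 30, 35, 38
Counting: 7 elements
|A| = 7

7


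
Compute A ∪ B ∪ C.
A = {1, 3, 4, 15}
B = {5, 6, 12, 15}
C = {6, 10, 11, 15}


Set A = {1, 3, 4, 15}
Set B = {5, 6, 12, 15}
Set C = {6, 10, 11, 15}
First, A ∪ B = {1, 3, 4, 5, 6, 12, 15}
Then, (A ∪ B) ∪ C = {1, 3, 4, 5, 6, 10, 11, 12, 15}

{1, 3, 4, 5, 6, 10, 11, 12, 15}


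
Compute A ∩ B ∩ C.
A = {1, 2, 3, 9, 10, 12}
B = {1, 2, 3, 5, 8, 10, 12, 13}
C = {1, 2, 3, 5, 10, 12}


Set A = {1, 2, 3, 9, 10, 12}
Set B = {1, 2, 3, 5, 8, 10, 12, 13}
Set C = {1, 2, 3, 5, 10, 12}
First, A ∩ B = {1, 2, 3, 10, 12}
Then, (A ∩ B) ∩ C = {1, 2, 3, 10, 12}

{1, 2, 3, 10, 12}


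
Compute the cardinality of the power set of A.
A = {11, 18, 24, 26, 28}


Set A = {11, 18, 24, 26, 28}
|A| = 5
The power set P(A) contains all subsets of A.
|P(A)| = 2^|A| = 2^5 = 32

32


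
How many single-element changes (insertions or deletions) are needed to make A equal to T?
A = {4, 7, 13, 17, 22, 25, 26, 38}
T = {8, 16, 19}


Set A = {4, 7, 13, 17, 22, 25, 26, 38}
Set T = {8, 16, 19}
Elements to remove from A (in A, not in T): {4, 7, 13, 17, 22, 25, 26, 38} → 8 removals
Elements to add to A (in T, not in A): {8, 16, 19} → 3 additions
Total edits = 8 + 3 = 11

11


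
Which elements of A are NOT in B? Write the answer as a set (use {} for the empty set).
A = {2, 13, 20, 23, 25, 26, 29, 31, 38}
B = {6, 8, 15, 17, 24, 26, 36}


Set A = {2, 13, 20, 23, 25, 26, 29, 31, 38}
Set B = {6, 8, 15, 17, 24, 26, 36}
Check each element of A against B:
2 ∉ B (include), 13 ∉ B (include), 20 ∉ B (include), 23 ∉ B (include), 25 ∉ B (include), 26 ∈ B, 29 ∉ B (include), 31 ∉ B (include), 38 ∉ B (include)
Elements of A not in B: {2, 13, 20, 23, 25, 29, 31, 38}

{2, 13, 20, 23, 25, 29, 31, 38}


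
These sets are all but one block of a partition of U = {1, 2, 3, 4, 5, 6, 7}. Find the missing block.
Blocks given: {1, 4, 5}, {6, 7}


U = {1, 2, 3, 4, 5, 6, 7}
Shown blocks: {1, 4, 5}, {6, 7}
A partition's blocks are pairwise disjoint and cover U, so the missing block = U \ (union of shown blocks).
Union of shown blocks: {1, 4, 5, 6, 7}
Missing block = U \ (union) = {2, 3}

{2, 3}


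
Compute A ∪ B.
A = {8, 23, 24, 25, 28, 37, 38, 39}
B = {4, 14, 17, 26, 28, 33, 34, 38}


Set A = {8, 23, 24, 25, 28, 37, 38, 39}
Set B = {4, 14, 17, 26, 28, 33, 34, 38}
A ∪ B includes all elements in either set.
Elements from A: {8, 23, 24, 25, 28, 37, 38, 39}
Elements from B not already included: {4, 14, 17, 26, 33, 34}
A ∪ B = {4, 8, 14, 17, 23, 24, 25, 26, 28, 33, 34, 37, 38, 39}

{4, 8, 14, 17, 23, 24, 25, 26, 28, 33, 34, 37, 38, 39}


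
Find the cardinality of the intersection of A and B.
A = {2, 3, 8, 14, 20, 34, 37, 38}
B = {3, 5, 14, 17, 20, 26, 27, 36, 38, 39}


Set A = {2, 3, 8, 14, 20, 34, 37, 38}
Set B = {3, 5, 14, 17, 20, 26, 27, 36, 38, 39}
A ∩ B = {3, 14, 20, 38}
|A ∩ B| = 4

4


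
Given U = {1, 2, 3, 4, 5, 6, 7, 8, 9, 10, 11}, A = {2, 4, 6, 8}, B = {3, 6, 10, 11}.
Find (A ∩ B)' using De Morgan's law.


U = {1, 2, 3, 4, 5, 6, 7, 8, 9, 10, 11}
A = {2, 4, 6, 8}, B = {3, 6, 10, 11}
A ∩ B = {6}
(A ∩ B)' = U \ (A ∩ B) = {1, 2, 3, 4, 5, 7, 8, 9, 10, 11}
Verification via A' ∪ B': A' = {1, 3, 5, 7, 9, 10, 11}, B' = {1, 2, 4, 5, 7, 8, 9}
A' ∪ B' = {1, 2, 3, 4, 5, 7, 8, 9, 10, 11} ✓

{1, 2, 3, 4, 5, 7, 8, 9, 10, 11}


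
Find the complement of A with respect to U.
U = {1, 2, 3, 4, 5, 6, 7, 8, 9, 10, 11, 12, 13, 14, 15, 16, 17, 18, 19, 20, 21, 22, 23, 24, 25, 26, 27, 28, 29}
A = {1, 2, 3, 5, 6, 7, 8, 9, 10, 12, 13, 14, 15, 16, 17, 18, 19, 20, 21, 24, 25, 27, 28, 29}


Universal set U = {1, 2, 3, 4, 5, 6, 7, 8, 9, 10, 11, 12, 13, 14, 15, 16, 17, 18, 19, 20, 21, 22, 23, 24, 25, 26, 27, 28, 29}
Set A = {1, 2, 3, 5, 6, 7, 8, 9, 10, 12, 13, 14, 15, 16, 17, 18, 19, 20, 21, 24, 25, 27, 28, 29}
A' = U \ A = elements in U but not in A
Checking each element of U:
1 (in A, exclude), 2 (in A, exclude), 3 (in A, exclude), 4 (not in A, include), 5 (in A, exclude), 6 (in A, exclude), 7 (in A, exclude), 8 (in A, exclude), 9 (in A, exclude), 10 (in A, exclude), 11 (not in A, include), 12 (in A, exclude), 13 (in A, exclude), 14 (in A, exclude), 15 (in A, exclude), 16 (in A, exclude), 17 (in A, exclude), 18 (in A, exclude), 19 (in A, exclude), 20 (in A, exclude), 21 (in A, exclude), 22 (not in A, include), 23 (not in A, include), 24 (in A, exclude), 25 (in A, exclude), 26 (not in A, include), 27 (in A, exclude), 28 (in A, exclude), 29 (in A, exclude)
A' = {4, 11, 22, 23, 26}

{4, 11, 22, 23, 26}


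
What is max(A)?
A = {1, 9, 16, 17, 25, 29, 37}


Set A = {1, 9, 16, 17, 25, 29, 37}
Elements in ascending order: 1, 9, 16, 17, 25, 29, 37
The largest element is 37.

37


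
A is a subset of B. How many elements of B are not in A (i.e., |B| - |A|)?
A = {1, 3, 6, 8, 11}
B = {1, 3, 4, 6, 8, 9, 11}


Set A = {1, 3, 6, 8, 11}, |A| = 5
Set B = {1, 3, 4, 6, 8, 9, 11}, |B| = 7
Since A ⊆ B: B \ A = {4, 9}
|B| - |A| = 7 - 5 = 2

2


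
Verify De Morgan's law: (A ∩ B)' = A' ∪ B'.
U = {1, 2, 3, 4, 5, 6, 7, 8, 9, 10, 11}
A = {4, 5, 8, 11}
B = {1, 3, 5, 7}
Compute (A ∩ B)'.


U = {1, 2, 3, 4, 5, 6, 7, 8, 9, 10, 11}
A = {4, 5, 8, 11}, B = {1, 3, 5, 7}
A ∩ B = {5}
(A ∩ B)' = U \ (A ∩ B) = {1, 2, 3, 4, 6, 7, 8, 9, 10, 11}
Verification via A' ∪ B': A' = {1, 2, 3, 6, 7, 9, 10}, B' = {2, 4, 6, 8, 9, 10, 11}
A' ∪ B' = {1, 2, 3, 4, 6, 7, 8, 9, 10, 11} ✓

{1, 2, 3, 4, 6, 7, 8, 9, 10, 11}


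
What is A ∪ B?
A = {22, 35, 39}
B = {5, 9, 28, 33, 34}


Set A = {22, 35, 39}
Set B = {5, 9, 28, 33, 34}
A ∪ B includes all elements in either set.
Elements from A: {22, 35, 39}
Elements from B not already included: {5, 9, 28, 33, 34}
A ∪ B = {5, 9, 22, 28, 33, 34, 35, 39}

{5, 9, 22, 28, 33, 34, 35, 39}


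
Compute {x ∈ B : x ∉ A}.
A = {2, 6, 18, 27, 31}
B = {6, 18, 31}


Set A = {2, 6, 18, 27, 31}
Set B = {6, 18, 31}
Check each element of B against A:
6 ∈ A, 18 ∈ A, 31 ∈ A
Elements of B not in A: {}

{}


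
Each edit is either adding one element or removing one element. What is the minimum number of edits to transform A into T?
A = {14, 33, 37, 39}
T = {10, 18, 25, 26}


Set A = {14, 33, 37, 39}
Set T = {10, 18, 25, 26}
Elements to remove from A (in A, not in T): {14, 33, 37, 39} → 4 removals
Elements to add to A (in T, not in A): {10, 18, 25, 26} → 4 additions
Total edits = 4 + 4 = 8

8


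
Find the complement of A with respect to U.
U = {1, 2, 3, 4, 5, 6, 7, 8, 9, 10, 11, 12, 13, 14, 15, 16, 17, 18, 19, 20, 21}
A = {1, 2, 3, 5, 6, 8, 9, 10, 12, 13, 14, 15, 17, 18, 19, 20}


Universal set U = {1, 2, 3, 4, 5, 6, 7, 8, 9, 10, 11, 12, 13, 14, 15, 16, 17, 18, 19, 20, 21}
Set A = {1, 2, 3, 5, 6, 8, 9, 10, 12, 13, 14, 15, 17, 18, 19, 20}
A' = U \ A = elements in U but not in A
Checking each element of U:
1 (in A, exclude), 2 (in A, exclude), 3 (in A, exclude), 4 (not in A, include), 5 (in A, exclude), 6 (in A, exclude), 7 (not in A, include), 8 (in A, exclude), 9 (in A, exclude), 10 (in A, exclude), 11 (not in A, include), 12 (in A, exclude), 13 (in A, exclude), 14 (in A, exclude), 15 (in A, exclude), 16 (not in A, include), 17 (in A, exclude), 18 (in A, exclude), 19 (in A, exclude), 20 (in A, exclude), 21 (not in A, include)
A' = {4, 7, 11, 16, 21}

{4, 7, 11, 16, 21}


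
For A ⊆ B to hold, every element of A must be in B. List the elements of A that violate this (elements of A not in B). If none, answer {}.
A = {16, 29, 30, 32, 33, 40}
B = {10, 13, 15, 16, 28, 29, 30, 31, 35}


Set A = {16, 29, 30, 32, 33, 40}
Set B = {10, 13, 15, 16, 28, 29, 30, 31, 35}
Check each element of A against B:
16 ∈ B, 29 ∈ B, 30 ∈ B, 32 ∉ B (include), 33 ∉ B (include), 40 ∉ B (include)
Elements of A not in B: {32, 33, 40}

{32, 33, 40}


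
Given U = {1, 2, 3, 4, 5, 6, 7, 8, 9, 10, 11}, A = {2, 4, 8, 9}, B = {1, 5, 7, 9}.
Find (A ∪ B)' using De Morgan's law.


U = {1, 2, 3, 4, 5, 6, 7, 8, 9, 10, 11}
A = {2, 4, 8, 9}, B = {1, 5, 7, 9}
A ∪ B = {1, 2, 4, 5, 7, 8, 9}
(A ∪ B)' = U \ (A ∪ B) = {3, 6, 10, 11}
Verification via A' ∩ B': A' = {1, 3, 5, 6, 7, 10, 11}, B' = {2, 3, 4, 6, 8, 10, 11}
A' ∩ B' = {3, 6, 10, 11} ✓

{3, 6, 10, 11}


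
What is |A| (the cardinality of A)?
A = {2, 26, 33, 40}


Set A = {2, 26, 33, 40}
Listing elements: 2, 26, 33, 40
Counting: 4 elements
|A| = 4

4


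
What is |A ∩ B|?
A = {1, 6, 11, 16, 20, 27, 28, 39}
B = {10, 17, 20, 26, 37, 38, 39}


Set A = {1, 6, 11, 16, 20, 27, 28, 39}
Set B = {10, 17, 20, 26, 37, 38, 39}
A ∩ B = {20, 39}
|A ∩ B| = 2

2


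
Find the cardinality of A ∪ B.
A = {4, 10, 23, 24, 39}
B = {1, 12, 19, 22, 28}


Set A = {4, 10, 23, 24, 39}, |A| = 5
Set B = {1, 12, 19, 22, 28}, |B| = 5
A ∩ B = {}, |A ∩ B| = 0
|A ∪ B| = |A| + |B| - |A ∩ B| = 5 + 5 - 0 = 10

10


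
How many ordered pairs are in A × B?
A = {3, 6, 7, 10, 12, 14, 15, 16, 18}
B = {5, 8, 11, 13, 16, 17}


Set A = {3, 6, 7, 10, 12, 14, 15, 16, 18} has 9 elements.
Set B = {5, 8, 11, 13, 16, 17} has 6 elements.
|A × B| = |A| × |B| = 9 × 6 = 54

54


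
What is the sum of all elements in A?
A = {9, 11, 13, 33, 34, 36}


Set A = {9, 11, 13, 33, 34, 36}
Sum = 9 + 11 + 13 + 33 + 34 + 36 = 136

136


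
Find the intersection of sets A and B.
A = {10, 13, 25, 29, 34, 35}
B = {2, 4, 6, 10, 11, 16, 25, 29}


Set A = {10, 13, 25, 29, 34, 35}
Set B = {2, 4, 6, 10, 11, 16, 25, 29}
A ∩ B includes only elements in both sets.
Check each element of A against B:
10 ✓, 13 ✗, 25 ✓, 29 ✓, 34 ✗, 35 ✗
A ∩ B = {10, 25, 29}

{10, 25, 29}


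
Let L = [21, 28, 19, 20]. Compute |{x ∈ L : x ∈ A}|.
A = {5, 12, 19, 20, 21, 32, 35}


Set A = {5, 12, 19, 20, 21, 32, 35}
Candidates: [21, 28, 19, 20]
Check each candidate:
21 ∈ A, 28 ∉ A, 19 ∈ A, 20 ∈ A
Count of candidates in A: 3

3


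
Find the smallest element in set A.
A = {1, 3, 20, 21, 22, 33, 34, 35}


Set A = {1, 3, 20, 21, 22, 33, 34, 35}
Elements in ascending order: 1, 3, 20, 21, 22, 33, 34, 35
The smallest element is 1.

1


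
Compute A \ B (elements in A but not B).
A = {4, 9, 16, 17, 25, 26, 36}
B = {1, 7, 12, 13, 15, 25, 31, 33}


Set A = {4, 9, 16, 17, 25, 26, 36}
Set B = {1, 7, 12, 13, 15, 25, 31, 33}
A \ B includes elements in A that are not in B.
Check each element of A:
4 (not in B, keep), 9 (not in B, keep), 16 (not in B, keep), 17 (not in B, keep), 25 (in B, remove), 26 (not in B, keep), 36 (not in B, keep)
A \ B = {4, 9, 16, 17, 26, 36}

{4, 9, 16, 17, 26, 36}


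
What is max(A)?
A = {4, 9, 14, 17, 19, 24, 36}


Set A = {4, 9, 14, 17, 19, 24, 36}
Elements in ascending order: 4, 9, 14, 17, 19, 24, 36
The largest element is 36.

36


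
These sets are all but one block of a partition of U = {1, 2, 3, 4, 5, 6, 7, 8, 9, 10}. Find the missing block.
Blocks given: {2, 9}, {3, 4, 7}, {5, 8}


U = {1, 2, 3, 4, 5, 6, 7, 8, 9, 10}
Shown blocks: {2, 9}, {3, 4, 7}, {5, 8}
A partition's blocks are pairwise disjoint and cover U, so the missing block = U \ (union of shown blocks).
Union of shown blocks: {2, 3, 4, 5, 7, 8, 9}
Missing block = U \ (union) = {1, 6, 10}

{1, 6, 10}


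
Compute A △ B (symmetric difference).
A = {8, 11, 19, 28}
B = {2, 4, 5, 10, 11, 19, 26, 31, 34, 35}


Set A = {8, 11, 19, 28}
Set B = {2, 4, 5, 10, 11, 19, 26, 31, 34, 35}
A △ B = (A \ B) ∪ (B \ A)
Elements in A but not B: {8, 28}
Elements in B but not A: {2, 4, 5, 10, 26, 31, 34, 35}
A △ B = {2, 4, 5, 8, 10, 26, 28, 31, 34, 35}

{2, 4, 5, 8, 10, 26, 28, 31, 34, 35}


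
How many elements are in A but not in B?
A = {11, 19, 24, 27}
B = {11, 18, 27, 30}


Set A = {11, 19, 24, 27}
Set B = {11, 18, 27, 30}
A \ B = {19, 24}
|A \ B| = 2

2


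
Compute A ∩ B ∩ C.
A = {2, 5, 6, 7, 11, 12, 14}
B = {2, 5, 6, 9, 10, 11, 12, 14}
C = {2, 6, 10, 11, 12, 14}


Set A = {2, 5, 6, 7, 11, 12, 14}
Set B = {2, 5, 6, 9, 10, 11, 12, 14}
Set C = {2, 6, 10, 11, 12, 14}
First, A ∩ B = {2, 5, 6, 11, 12, 14}
Then, (A ∩ B) ∩ C = {2, 6, 11, 12, 14}

{2, 6, 11, 12, 14}


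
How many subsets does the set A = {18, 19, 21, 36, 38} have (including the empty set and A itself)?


Set A = {18, 19, 21, 36, 38}
|A| = 5
The power set P(A) contains all subsets of A.
|P(A)| = 2^|A| = 2^5 = 32

32


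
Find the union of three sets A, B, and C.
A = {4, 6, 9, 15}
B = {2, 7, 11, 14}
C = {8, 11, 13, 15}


Set A = {4, 6, 9, 15}
Set B = {2, 7, 11, 14}
Set C = {8, 11, 13, 15}
First, A ∪ B = {2, 4, 6, 7, 9, 11, 14, 15}
Then, (A ∪ B) ∪ C = {2, 4, 6, 7, 8, 9, 11, 13, 14, 15}

{2, 4, 6, 7, 8, 9, 11, 13, 14, 15}


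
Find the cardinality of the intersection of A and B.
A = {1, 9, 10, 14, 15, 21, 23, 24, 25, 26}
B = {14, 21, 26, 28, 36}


Set A = {1, 9, 10, 14, 15, 21, 23, 24, 25, 26}
Set B = {14, 21, 26, 28, 36}
A ∩ B = {14, 21, 26}
|A ∩ B| = 3

3


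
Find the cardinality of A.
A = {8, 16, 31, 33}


Set A = {8, 16, 31, 33}
Listing elements: 8, 16, 31, 33
Counting: 4 elements
|A| = 4

4


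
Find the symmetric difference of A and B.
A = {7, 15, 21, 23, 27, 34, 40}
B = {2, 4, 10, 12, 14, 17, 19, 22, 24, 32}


Set A = {7, 15, 21, 23, 27, 34, 40}
Set B = {2, 4, 10, 12, 14, 17, 19, 22, 24, 32}
A △ B = (A \ B) ∪ (B \ A)
Elements in A but not B: {7, 15, 21, 23, 27, 34, 40}
Elements in B but not A: {2, 4, 10, 12, 14, 17, 19, 22, 24, 32}
A △ B = {2, 4, 7, 10, 12, 14, 15, 17, 19, 21, 22, 23, 24, 27, 32, 34, 40}

{2, 4, 7, 10, 12, 14, 15, 17, 19, 21, 22, 23, 24, 27, 32, 34, 40}


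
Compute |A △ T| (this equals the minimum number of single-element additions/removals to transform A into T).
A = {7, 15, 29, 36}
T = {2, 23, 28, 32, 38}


Set A = {7, 15, 29, 36}
Set T = {2, 23, 28, 32, 38}
Elements to remove from A (in A, not in T): {7, 15, 29, 36} → 4 removals
Elements to add to A (in T, not in A): {2, 23, 28, 32, 38} → 5 additions
Total edits = 4 + 5 = 9

9


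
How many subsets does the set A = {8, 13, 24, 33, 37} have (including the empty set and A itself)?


Set A = {8, 13, 24, 33, 37}
|A| = 5
The power set P(A) contains all subsets of A.
|P(A)| = 2^|A| = 2^5 = 32

32


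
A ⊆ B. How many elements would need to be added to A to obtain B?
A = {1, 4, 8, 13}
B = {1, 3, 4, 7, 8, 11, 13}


Set A = {1, 4, 8, 13}, |A| = 4
Set B = {1, 3, 4, 7, 8, 11, 13}, |B| = 7
Since A ⊆ B: B \ A = {3, 7, 11}
|B| - |A| = 7 - 4 = 3

3


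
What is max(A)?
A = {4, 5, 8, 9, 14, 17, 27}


Set A = {4, 5, 8, 9, 14, 17, 27}
Elements in ascending order: 4, 5, 8, 9, 14, 17, 27
The largest element is 27.

27


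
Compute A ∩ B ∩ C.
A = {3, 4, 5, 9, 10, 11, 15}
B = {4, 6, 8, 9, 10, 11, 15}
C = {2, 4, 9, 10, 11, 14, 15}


Set A = {3, 4, 5, 9, 10, 11, 15}
Set B = {4, 6, 8, 9, 10, 11, 15}
Set C = {2, 4, 9, 10, 11, 14, 15}
First, A ∩ B = {4, 9, 10, 11, 15}
Then, (A ∩ B) ∩ C = {4, 9, 10, 11, 15}

{4, 9, 10, 11, 15}


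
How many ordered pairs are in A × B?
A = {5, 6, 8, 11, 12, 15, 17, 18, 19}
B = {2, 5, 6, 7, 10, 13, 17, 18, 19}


Set A = {5, 6, 8, 11, 12, 15, 17, 18, 19} has 9 elements.
Set B = {2, 5, 6, 7, 10, 13, 17, 18, 19} has 9 elements.
|A × B| = |A| × |B| = 9 × 9 = 81

81


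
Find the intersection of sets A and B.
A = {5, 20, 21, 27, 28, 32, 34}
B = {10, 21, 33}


Set A = {5, 20, 21, 27, 28, 32, 34}
Set B = {10, 21, 33}
A ∩ B includes only elements in both sets.
Check each element of A against B:
5 ✗, 20 ✗, 21 ✓, 27 ✗, 28 ✗, 32 ✗, 34 ✗
A ∩ B = {21}

{21}


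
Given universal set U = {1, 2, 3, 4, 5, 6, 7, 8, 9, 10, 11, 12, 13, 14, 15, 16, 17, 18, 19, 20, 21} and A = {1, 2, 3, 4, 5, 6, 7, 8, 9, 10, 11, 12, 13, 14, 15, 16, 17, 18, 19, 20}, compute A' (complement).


Universal set U = {1, 2, 3, 4, 5, 6, 7, 8, 9, 10, 11, 12, 13, 14, 15, 16, 17, 18, 19, 20, 21}
Set A = {1, 2, 3, 4, 5, 6, 7, 8, 9, 10, 11, 12, 13, 14, 15, 16, 17, 18, 19, 20}
A' = U \ A = elements in U but not in A
Checking each element of U:
1 (in A, exclude), 2 (in A, exclude), 3 (in A, exclude), 4 (in A, exclude), 5 (in A, exclude), 6 (in A, exclude), 7 (in A, exclude), 8 (in A, exclude), 9 (in A, exclude), 10 (in A, exclude), 11 (in A, exclude), 12 (in A, exclude), 13 (in A, exclude), 14 (in A, exclude), 15 (in A, exclude), 16 (in A, exclude), 17 (in A, exclude), 18 (in A, exclude), 19 (in A, exclude), 20 (in A, exclude), 21 (not in A, include)
A' = {21}

{21}
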